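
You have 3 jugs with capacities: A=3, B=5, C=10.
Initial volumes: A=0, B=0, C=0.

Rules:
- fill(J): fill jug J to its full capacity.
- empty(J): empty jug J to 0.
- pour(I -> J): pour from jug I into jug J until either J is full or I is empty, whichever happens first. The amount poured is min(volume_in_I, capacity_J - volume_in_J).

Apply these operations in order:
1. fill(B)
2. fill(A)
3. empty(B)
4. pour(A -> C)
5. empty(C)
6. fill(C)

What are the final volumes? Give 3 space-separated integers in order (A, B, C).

Step 1: fill(B) -> (A=0 B=5 C=0)
Step 2: fill(A) -> (A=3 B=5 C=0)
Step 3: empty(B) -> (A=3 B=0 C=0)
Step 4: pour(A -> C) -> (A=0 B=0 C=3)
Step 5: empty(C) -> (A=0 B=0 C=0)
Step 6: fill(C) -> (A=0 B=0 C=10)

Answer: 0 0 10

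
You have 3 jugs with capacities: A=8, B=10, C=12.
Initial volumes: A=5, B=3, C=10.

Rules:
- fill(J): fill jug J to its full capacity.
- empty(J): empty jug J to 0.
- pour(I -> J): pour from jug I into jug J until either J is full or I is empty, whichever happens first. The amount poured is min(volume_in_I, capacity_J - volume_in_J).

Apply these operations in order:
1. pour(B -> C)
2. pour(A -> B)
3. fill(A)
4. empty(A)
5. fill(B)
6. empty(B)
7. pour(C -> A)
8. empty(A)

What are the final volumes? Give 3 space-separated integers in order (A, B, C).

Step 1: pour(B -> C) -> (A=5 B=1 C=12)
Step 2: pour(A -> B) -> (A=0 B=6 C=12)
Step 3: fill(A) -> (A=8 B=6 C=12)
Step 4: empty(A) -> (A=0 B=6 C=12)
Step 5: fill(B) -> (A=0 B=10 C=12)
Step 6: empty(B) -> (A=0 B=0 C=12)
Step 7: pour(C -> A) -> (A=8 B=0 C=4)
Step 8: empty(A) -> (A=0 B=0 C=4)

Answer: 0 0 4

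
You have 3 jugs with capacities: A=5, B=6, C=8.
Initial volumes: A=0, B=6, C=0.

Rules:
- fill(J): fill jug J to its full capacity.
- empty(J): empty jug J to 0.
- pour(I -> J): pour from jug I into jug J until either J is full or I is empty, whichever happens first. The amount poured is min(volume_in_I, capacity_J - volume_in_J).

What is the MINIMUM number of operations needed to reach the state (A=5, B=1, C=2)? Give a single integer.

BFS from (A=0, B=6, C=0). One shortest path:
  1. empty(B) -> (A=0 B=0 C=0)
  2. fill(C) -> (A=0 B=0 C=8)
  3. pour(C -> B) -> (A=0 B=6 C=2)
  4. pour(B -> A) -> (A=5 B=1 C=2)
Reached target in 4 moves.

Answer: 4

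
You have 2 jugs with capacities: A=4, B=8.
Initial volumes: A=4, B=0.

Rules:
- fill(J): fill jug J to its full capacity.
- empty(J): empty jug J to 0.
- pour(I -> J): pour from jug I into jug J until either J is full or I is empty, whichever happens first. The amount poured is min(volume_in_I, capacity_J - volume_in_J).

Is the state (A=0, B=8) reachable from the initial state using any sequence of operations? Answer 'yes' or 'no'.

BFS from (A=4, B=0):
  1. empty(A) -> (A=0 B=0)
  2. fill(B) -> (A=0 B=8)
Target reached → yes.

Answer: yes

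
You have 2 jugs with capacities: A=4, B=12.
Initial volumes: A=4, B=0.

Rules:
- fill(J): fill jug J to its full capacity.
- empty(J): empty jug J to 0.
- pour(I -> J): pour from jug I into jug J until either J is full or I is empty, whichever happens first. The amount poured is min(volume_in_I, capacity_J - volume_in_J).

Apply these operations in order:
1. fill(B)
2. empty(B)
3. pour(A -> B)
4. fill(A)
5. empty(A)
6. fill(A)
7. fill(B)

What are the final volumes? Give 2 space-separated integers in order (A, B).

Step 1: fill(B) -> (A=4 B=12)
Step 2: empty(B) -> (A=4 B=0)
Step 3: pour(A -> B) -> (A=0 B=4)
Step 4: fill(A) -> (A=4 B=4)
Step 5: empty(A) -> (A=0 B=4)
Step 6: fill(A) -> (A=4 B=4)
Step 7: fill(B) -> (A=4 B=12)

Answer: 4 12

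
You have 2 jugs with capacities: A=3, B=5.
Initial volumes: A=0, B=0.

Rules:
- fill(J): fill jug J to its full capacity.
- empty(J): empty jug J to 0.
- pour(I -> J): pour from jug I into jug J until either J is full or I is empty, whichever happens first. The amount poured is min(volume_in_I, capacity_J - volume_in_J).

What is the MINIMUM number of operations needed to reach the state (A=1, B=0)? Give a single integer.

Answer: 5

Derivation:
BFS from (A=0, B=0). One shortest path:
  1. fill(A) -> (A=3 B=0)
  2. pour(A -> B) -> (A=0 B=3)
  3. fill(A) -> (A=3 B=3)
  4. pour(A -> B) -> (A=1 B=5)
  5. empty(B) -> (A=1 B=0)
Reached target in 5 moves.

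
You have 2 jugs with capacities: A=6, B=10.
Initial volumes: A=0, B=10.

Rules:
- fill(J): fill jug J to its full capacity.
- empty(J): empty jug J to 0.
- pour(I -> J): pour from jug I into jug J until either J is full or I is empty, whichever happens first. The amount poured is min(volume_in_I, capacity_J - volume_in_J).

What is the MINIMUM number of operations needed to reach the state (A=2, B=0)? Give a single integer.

BFS from (A=0, B=10). One shortest path:
  1. fill(A) -> (A=6 B=10)
  2. empty(B) -> (A=6 B=0)
  3. pour(A -> B) -> (A=0 B=6)
  4. fill(A) -> (A=6 B=6)
  5. pour(A -> B) -> (A=2 B=10)
  6. empty(B) -> (A=2 B=0)
Reached target in 6 moves.

Answer: 6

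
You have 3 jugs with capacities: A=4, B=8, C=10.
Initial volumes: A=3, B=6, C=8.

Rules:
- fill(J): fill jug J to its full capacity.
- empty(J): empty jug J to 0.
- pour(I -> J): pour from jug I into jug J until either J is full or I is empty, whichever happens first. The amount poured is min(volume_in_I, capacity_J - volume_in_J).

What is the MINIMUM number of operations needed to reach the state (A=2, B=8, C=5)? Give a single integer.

BFS from (A=3, B=6, C=8). One shortest path:
  1. empty(B) -> (A=3 B=0 C=8)
  2. pour(A -> B) -> (A=0 B=3 C=8)
  3. fill(A) -> (A=4 B=3 C=8)
  4. pour(A -> C) -> (A=2 B=3 C=10)
  5. pour(C -> B) -> (A=2 B=8 C=5)
Reached target in 5 moves.

Answer: 5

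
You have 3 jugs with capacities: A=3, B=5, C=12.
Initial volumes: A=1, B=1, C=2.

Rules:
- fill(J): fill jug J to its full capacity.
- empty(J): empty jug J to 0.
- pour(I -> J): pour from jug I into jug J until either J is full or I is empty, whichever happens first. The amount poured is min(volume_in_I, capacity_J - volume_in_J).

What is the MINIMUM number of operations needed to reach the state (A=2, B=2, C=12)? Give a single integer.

BFS from (A=1, B=1, C=2). One shortest path:
  1. pour(A -> B) -> (A=0 B=2 C=2)
  2. pour(C -> A) -> (A=2 B=2 C=0)
  3. fill(C) -> (A=2 B=2 C=12)
Reached target in 3 moves.

Answer: 3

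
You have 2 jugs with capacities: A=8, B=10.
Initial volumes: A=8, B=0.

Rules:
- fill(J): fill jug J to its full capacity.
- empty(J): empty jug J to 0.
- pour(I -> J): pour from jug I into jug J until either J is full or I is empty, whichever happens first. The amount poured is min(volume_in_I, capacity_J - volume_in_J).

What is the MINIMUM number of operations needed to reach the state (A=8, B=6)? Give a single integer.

Answer: 6

Derivation:
BFS from (A=8, B=0). One shortest path:
  1. pour(A -> B) -> (A=0 B=8)
  2. fill(A) -> (A=8 B=8)
  3. pour(A -> B) -> (A=6 B=10)
  4. empty(B) -> (A=6 B=0)
  5. pour(A -> B) -> (A=0 B=6)
  6. fill(A) -> (A=8 B=6)
Reached target in 6 moves.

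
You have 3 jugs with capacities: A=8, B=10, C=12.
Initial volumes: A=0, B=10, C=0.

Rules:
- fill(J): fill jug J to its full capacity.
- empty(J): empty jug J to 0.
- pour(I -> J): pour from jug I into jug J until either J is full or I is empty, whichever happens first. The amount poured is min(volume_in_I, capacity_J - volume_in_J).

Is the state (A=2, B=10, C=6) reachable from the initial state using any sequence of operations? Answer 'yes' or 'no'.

BFS from (A=0, B=10, C=0):
  1. pour(B -> A) -> (A=8 B=2 C=0)
  2. pour(A -> C) -> (A=0 B=2 C=8)
  3. pour(B -> A) -> (A=2 B=0 C=8)
  4. fill(B) -> (A=2 B=10 C=8)
  5. pour(B -> C) -> (A=2 B=6 C=12)
  6. empty(C) -> (A=2 B=6 C=0)
  7. pour(B -> C) -> (A=2 B=0 C=6)
  8. fill(B) -> (A=2 B=10 C=6)
Target reached → yes.

Answer: yes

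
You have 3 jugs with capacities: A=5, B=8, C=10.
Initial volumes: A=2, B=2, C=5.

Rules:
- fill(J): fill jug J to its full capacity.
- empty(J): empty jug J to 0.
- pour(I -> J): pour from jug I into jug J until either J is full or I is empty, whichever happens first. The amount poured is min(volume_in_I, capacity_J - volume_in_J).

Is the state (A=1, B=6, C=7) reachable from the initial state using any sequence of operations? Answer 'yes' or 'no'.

Answer: no

Derivation:
BFS explored all 343 reachable states.
Reachable set includes: (0,0,0), (0,0,1), (0,0,2), (0,0,3), (0,0,4), (0,0,5), (0,0,6), (0,0,7), (0,0,8), (0,0,9), (0,0,10), (0,1,0) ...
Target (A=1, B=6, C=7) not in reachable set → no.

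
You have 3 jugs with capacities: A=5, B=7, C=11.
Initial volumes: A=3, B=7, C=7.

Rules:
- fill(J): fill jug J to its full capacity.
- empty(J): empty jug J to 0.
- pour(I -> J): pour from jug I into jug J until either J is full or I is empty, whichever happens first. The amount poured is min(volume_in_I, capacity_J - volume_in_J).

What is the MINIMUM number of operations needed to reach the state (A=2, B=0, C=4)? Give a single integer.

BFS from (A=3, B=7, C=7). One shortest path:
  1. pour(A -> C) -> (A=0 B=7 C=10)
  2. pour(B -> A) -> (A=5 B=2 C=10)
  3. pour(A -> C) -> (A=4 B=2 C=11)
  4. empty(C) -> (A=4 B=2 C=0)
  5. pour(A -> C) -> (A=0 B=2 C=4)
  6. pour(B -> A) -> (A=2 B=0 C=4)
Reached target in 6 moves.

Answer: 6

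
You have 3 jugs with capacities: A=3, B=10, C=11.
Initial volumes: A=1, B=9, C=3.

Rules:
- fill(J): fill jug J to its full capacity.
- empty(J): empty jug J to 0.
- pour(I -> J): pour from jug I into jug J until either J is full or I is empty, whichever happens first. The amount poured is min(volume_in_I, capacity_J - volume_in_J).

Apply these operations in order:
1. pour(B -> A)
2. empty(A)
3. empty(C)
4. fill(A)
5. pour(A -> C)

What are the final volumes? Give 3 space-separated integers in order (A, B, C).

Step 1: pour(B -> A) -> (A=3 B=7 C=3)
Step 2: empty(A) -> (A=0 B=7 C=3)
Step 3: empty(C) -> (A=0 B=7 C=0)
Step 4: fill(A) -> (A=3 B=7 C=0)
Step 5: pour(A -> C) -> (A=0 B=7 C=3)

Answer: 0 7 3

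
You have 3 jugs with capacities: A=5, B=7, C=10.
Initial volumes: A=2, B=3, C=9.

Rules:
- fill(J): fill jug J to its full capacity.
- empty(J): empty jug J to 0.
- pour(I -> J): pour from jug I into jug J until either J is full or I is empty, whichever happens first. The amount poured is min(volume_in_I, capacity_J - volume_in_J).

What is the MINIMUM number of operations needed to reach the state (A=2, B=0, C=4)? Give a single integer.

Answer: 5

Derivation:
BFS from (A=2, B=3, C=9). One shortest path:
  1. empty(B) -> (A=2 B=0 C=9)
  2. pour(A -> B) -> (A=0 B=2 C=9)
  3. pour(C -> A) -> (A=5 B=2 C=4)
  4. empty(A) -> (A=0 B=2 C=4)
  5. pour(B -> A) -> (A=2 B=0 C=4)
Reached target in 5 moves.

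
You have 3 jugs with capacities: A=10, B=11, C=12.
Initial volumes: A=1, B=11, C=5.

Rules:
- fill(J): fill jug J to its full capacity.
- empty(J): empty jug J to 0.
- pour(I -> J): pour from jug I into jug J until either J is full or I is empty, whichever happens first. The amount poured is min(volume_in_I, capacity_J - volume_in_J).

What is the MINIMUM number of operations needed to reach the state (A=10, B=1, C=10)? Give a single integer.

Answer: 4

Derivation:
BFS from (A=1, B=11, C=5). One shortest path:
  1. fill(A) -> (A=10 B=11 C=5)
  2. empty(C) -> (A=10 B=11 C=0)
  3. pour(A -> C) -> (A=0 B=11 C=10)
  4. pour(B -> A) -> (A=10 B=1 C=10)
Reached target in 4 moves.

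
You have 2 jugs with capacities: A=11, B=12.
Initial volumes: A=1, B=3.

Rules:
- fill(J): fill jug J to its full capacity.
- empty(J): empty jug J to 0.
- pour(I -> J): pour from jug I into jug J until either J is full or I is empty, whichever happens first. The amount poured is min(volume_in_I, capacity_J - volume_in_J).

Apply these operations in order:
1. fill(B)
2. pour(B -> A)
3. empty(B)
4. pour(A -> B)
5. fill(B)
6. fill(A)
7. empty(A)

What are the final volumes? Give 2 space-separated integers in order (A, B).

Step 1: fill(B) -> (A=1 B=12)
Step 2: pour(B -> A) -> (A=11 B=2)
Step 3: empty(B) -> (A=11 B=0)
Step 4: pour(A -> B) -> (A=0 B=11)
Step 5: fill(B) -> (A=0 B=12)
Step 6: fill(A) -> (A=11 B=12)
Step 7: empty(A) -> (A=0 B=12)

Answer: 0 12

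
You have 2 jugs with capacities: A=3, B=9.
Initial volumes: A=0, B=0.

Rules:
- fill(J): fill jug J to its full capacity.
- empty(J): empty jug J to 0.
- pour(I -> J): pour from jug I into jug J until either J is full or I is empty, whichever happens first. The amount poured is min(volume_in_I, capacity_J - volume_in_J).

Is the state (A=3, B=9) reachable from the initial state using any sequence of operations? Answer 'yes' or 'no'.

BFS from (A=0, B=0):
  1. fill(A) -> (A=3 B=0)
  2. fill(B) -> (A=3 B=9)
Target reached → yes.

Answer: yes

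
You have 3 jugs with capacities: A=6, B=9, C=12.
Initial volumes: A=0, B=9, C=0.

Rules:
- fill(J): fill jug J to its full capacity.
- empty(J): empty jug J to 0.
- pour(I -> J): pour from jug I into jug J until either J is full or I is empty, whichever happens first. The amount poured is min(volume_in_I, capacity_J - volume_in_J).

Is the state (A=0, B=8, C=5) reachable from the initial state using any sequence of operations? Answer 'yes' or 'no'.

Answer: no

Derivation:
BFS explored all 54 reachable states.
Reachable set includes: (0,0,0), (0,0,3), (0,0,6), (0,0,9), (0,0,12), (0,3,0), (0,3,3), (0,3,6), (0,3,9), (0,3,12), (0,6,0), (0,6,3) ...
Target (A=0, B=8, C=5) not in reachable set → no.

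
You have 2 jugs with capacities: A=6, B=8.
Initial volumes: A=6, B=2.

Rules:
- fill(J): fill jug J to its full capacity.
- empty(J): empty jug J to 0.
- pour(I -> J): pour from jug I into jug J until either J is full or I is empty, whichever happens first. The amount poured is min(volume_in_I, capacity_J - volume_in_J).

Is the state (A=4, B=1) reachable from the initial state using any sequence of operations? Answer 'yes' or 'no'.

Answer: no

Derivation:
BFS explored all 14 reachable states.
Reachable set includes: (0,0), (0,2), (0,4), (0,6), (0,8), (2,0), (2,8), (4,0), (4,8), (6,0), (6,2), (6,4) ...
Target (A=4, B=1) not in reachable set → no.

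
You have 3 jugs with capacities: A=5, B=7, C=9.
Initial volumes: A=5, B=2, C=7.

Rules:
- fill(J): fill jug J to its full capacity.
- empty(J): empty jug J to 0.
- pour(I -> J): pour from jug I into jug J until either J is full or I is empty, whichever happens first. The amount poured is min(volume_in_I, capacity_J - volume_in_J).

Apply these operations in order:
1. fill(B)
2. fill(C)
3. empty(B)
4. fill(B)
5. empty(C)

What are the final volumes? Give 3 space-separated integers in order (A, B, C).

Step 1: fill(B) -> (A=5 B=7 C=7)
Step 2: fill(C) -> (A=5 B=7 C=9)
Step 3: empty(B) -> (A=5 B=0 C=9)
Step 4: fill(B) -> (A=5 B=7 C=9)
Step 5: empty(C) -> (A=5 B=7 C=0)

Answer: 5 7 0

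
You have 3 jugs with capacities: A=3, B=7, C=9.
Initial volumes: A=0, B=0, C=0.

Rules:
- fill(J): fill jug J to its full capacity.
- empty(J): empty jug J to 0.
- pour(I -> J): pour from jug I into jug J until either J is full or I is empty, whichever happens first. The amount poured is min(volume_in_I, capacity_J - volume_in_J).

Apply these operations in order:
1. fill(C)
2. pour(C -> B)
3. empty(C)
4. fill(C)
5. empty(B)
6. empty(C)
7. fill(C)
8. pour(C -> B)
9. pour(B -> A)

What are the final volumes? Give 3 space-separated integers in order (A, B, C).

Step 1: fill(C) -> (A=0 B=0 C=9)
Step 2: pour(C -> B) -> (A=0 B=7 C=2)
Step 3: empty(C) -> (A=0 B=7 C=0)
Step 4: fill(C) -> (A=0 B=7 C=9)
Step 5: empty(B) -> (A=0 B=0 C=9)
Step 6: empty(C) -> (A=0 B=0 C=0)
Step 7: fill(C) -> (A=0 B=0 C=9)
Step 8: pour(C -> B) -> (A=0 B=7 C=2)
Step 9: pour(B -> A) -> (A=3 B=4 C=2)

Answer: 3 4 2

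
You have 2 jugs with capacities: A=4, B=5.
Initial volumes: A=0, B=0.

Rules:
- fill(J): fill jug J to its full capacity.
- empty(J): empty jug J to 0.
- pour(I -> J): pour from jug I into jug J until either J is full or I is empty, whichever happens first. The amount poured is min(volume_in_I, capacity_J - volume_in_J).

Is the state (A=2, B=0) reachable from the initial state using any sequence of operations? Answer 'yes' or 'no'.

Answer: yes

Derivation:
BFS from (A=0, B=0):
  1. fill(B) -> (A=0 B=5)
  2. pour(B -> A) -> (A=4 B=1)
  3. empty(A) -> (A=0 B=1)
  4. pour(B -> A) -> (A=1 B=0)
  5. fill(B) -> (A=1 B=5)
  6. pour(B -> A) -> (A=4 B=2)
  7. empty(A) -> (A=0 B=2)
  8. pour(B -> A) -> (A=2 B=0)
Target reached → yes.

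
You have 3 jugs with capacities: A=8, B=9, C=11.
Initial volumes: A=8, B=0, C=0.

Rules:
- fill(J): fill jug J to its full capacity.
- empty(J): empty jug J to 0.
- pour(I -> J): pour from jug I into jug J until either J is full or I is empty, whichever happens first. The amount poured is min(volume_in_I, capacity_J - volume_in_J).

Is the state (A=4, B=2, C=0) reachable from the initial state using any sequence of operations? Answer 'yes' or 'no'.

Answer: yes

Derivation:
BFS from (A=8, B=0, C=0):
  1. fill(B) -> (A=8 B=9 C=0)
  2. pour(B -> C) -> (A=8 B=0 C=9)
  3. fill(B) -> (A=8 B=9 C=9)
  4. pour(A -> C) -> (A=6 B=9 C=11)
  5. empty(C) -> (A=6 B=9 C=0)
  6. pour(B -> C) -> (A=6 B=0 C=9)
  7. pour(A -> C) -> (A=4 B=0 C=11)
  8. pour(C -> B) -> (A=4 B=9 C=2)
  9. empty(B) -> (A=4 B=0 C=2)
  10. pour(C -> B) -> (A=4 B=2 C=0)
Target reached → yes.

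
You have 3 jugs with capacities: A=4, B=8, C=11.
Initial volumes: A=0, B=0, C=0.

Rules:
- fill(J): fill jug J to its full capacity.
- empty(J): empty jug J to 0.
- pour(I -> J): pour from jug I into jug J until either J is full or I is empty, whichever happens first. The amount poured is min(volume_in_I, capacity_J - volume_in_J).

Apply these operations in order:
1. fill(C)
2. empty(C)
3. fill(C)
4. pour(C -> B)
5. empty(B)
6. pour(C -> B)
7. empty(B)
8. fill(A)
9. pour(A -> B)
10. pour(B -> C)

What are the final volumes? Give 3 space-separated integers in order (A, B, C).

Answer: 0 0 4

Derivation:
Step 1: fill(C) -> (A=0 B=0 C=11)
Step 2: empty(C) -> (A=0 B=0 C=0)
Step 3: fill(C) -> (A=0 B=0 C=11)
Step 4: pour(C -> B) -> (A=0 B=8 C=3)
Step 5: empty(B) -> (A=0 B=0 C=3)
Step 6: pour(C -> B) -> (A=0 B=3 C=0)
Step 7: empty(B) -> (A=0 B=0 C=0)
Step 8: fill(A) -> (A=4 B=0 C=0)
Step 9: pour(A -> B) -> (A=0 B=4 C=0)
Step 10: pour(B -> C) -> (A=0 B=0 C=4)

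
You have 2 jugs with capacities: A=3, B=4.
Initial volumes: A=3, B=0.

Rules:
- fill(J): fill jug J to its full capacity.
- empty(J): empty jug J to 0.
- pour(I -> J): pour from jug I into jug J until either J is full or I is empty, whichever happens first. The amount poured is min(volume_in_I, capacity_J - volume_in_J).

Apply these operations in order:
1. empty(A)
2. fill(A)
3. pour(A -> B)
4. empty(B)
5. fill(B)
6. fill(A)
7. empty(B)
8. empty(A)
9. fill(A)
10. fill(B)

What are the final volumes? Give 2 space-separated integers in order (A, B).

Answer: 3 4

Derivation:
Step 1: empty(A) -> (A=0 B=0)
Step 2: fill(A) -> (A=3 B=0)
Step 3: pour(A -> B) -> (A=0 B=3)
Step 4: empty(B) -> (A=0 B=0)
Step 5: fill(B) -> (A=0 B=4)
Step 6: fill(A) -> (A=3 B=4)
Step 7: empty(B) -> (A=3 B=0)
Step 8: empty(A) -> (A=0 B=0)
Step 9: fill(A) -> (A=3 B=0)
Step 10: fill(B) -> (A=3 B=4)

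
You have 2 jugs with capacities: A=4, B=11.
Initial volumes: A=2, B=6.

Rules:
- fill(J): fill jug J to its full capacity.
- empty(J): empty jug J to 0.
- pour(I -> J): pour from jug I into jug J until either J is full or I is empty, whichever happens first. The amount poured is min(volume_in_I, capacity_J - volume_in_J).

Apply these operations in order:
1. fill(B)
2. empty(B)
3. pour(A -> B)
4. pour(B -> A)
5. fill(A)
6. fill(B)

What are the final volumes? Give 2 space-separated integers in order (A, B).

Answer: 4 11

Derivation:
Step 1: fill(B) -> (A=2 B=11)
Step 2: empty(B) -> (A=2 B=0)
Step 3: pour(A -> B) -> (A=0 B=2)
Step 4: pour(B -> A) -> (A=2 B=0)
Step 5: fill(A) -> (A=4 B=0)
Step 6: fill(B) -> (A=4 B=11)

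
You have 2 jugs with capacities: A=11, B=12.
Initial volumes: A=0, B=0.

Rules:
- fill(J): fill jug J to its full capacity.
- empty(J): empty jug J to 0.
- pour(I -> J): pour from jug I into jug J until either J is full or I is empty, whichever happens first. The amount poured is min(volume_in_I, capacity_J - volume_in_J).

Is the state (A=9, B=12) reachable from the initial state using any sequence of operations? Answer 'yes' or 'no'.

BFS from (A=0, B=0):
  1. fill(A) -> (A=11 B=0)
  2. pour(A -> B) -> (A=0 B=11)
  3. fill(A) -> (A=11 B=11)
  4. pour(A -> B) -> (A=10 B=12)
  5. empty(B) -> (A=10 B=0)
  6. pour(A -> B) -> (A=0 B=10)
  7. fill(A) -> (A=11 B=10)
  8. pour(A -> B) -> (A=9 B=12)
Target reached → yes.

Answer: yes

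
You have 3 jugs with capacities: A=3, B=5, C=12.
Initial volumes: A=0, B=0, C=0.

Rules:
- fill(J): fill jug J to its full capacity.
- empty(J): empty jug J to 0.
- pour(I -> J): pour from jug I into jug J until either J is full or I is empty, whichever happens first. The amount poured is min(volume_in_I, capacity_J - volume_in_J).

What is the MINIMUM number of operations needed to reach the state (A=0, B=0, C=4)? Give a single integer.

BFS from (A=0, B=0, C=0). One shortest path:
  1. fill(C) -> (A=0 B=0 C=12)
  2. pour(C -> A) -> (A=3 B=0 C=9)
  3. empty(A) -> (A=0 B=0 C=9)
  4. pour(C -> B) -> (A=0 B=5 C=4)
  5. empty(B) -> (A=0 B=0 C=4)
Reached target in 5 moves.

Answer: 5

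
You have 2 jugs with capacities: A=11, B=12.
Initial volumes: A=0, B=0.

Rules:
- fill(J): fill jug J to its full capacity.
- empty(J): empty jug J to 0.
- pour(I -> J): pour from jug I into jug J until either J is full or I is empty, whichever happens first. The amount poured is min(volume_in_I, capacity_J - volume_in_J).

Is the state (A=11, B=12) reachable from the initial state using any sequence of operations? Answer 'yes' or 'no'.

BFS from (A=0, B=0):
  1. fill(A) -> (A=11 B=0)
  2. fill(B) -> (A=11 B=12)
Target reached → yes.

Answer: yes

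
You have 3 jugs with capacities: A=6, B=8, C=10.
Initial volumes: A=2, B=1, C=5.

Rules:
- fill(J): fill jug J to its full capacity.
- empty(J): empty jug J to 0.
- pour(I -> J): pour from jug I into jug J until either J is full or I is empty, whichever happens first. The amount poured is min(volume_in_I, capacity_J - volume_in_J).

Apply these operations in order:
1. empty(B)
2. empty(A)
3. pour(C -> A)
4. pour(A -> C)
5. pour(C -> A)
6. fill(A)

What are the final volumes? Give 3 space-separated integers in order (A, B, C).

Answer: 6 0 0

Derivation:
Step 1: empty(B) -> (A=2 B=0 C=5)
Step 2: empty(A) -> (A=0 B=0 C=5)
Step 3: pour(C -> A) -> (A=5 B=0 C=0)
Step 4: pour(A -> C) -> (A=0 B=0 C=5)
Step 5: pour(C -> A) -> (A=5 B=0 C=0)
Step 6: fill(A) -> (A=6 B=0 C=0)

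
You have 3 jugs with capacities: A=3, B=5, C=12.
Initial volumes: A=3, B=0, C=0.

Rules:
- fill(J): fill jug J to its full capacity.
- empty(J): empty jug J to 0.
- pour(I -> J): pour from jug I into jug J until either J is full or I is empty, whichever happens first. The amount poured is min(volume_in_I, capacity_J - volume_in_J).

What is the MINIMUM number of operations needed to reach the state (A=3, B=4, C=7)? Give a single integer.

BFS from (A=3, B=0, C=0). One shortest path:
  1. empty(A) -> (A=0 B=0 C=0)
  2. fill(B) -> (A=0 B=5 C=0)
  3. fill(C) -> (A=0 B=5 C=12)
  4. pour(B -> A) -> (A=3 B=2 C=12)
  5. empty(A) -> (A=0 B=2 C=12)
  6. pour(B -> A) -> (A=2 B=0 C=12)
  7. pour(C -> B) -> (A=2 B=5 C=7)
  8. pour(B -> A) -> (A=3 B=4 C=7)
Reached target in 8 moves.

Answer: 8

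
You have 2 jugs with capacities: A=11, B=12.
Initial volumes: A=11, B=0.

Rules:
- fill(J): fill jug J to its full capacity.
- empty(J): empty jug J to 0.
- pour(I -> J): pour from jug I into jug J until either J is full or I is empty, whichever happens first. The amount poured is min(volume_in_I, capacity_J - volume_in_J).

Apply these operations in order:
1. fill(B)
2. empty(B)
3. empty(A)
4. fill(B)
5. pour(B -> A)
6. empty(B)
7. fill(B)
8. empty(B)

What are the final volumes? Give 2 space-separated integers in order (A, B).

Step 1: fill(B) -> (A=11 B=12)
Step 2: empty(B) -> (A=11 B=0)
Step 3: empty(A) -> (A=0 B=0)
Step 4: fill(B) -> (A=0 B=12)
Step 5: pour(B -> A) -> (A=11 B=1)
Step 6: empty(B) -> (A=11 B=0)
Step 7: fill(B) -> (A=11 B=12)
Step 8: empty(B) -> (A=11 B=0)

Answer: 11 0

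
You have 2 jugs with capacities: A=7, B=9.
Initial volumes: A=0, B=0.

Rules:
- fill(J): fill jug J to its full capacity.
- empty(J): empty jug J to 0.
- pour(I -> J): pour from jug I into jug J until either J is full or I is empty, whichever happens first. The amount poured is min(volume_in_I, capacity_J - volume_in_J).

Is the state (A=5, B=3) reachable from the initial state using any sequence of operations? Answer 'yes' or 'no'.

BFS explored all 32 reachable states.
Reachable set includes: (0,0), (0,1), (0,2), (0,3), (0,4), (0,5), (0,6), (0,7), (0,8), (0,9), (1,0), (1,9) ...
Target (A=5, B=3) not in reachable set → no.

Answer: no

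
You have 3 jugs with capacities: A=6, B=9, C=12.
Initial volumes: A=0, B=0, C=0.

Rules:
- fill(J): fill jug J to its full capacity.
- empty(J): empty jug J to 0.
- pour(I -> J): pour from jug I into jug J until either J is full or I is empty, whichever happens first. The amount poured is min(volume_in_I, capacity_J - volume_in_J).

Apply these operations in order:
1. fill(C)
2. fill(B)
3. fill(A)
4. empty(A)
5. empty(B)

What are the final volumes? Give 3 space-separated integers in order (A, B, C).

Step 1: fill(C) -> (A=0 B=0 C=12)
Step 2: fill(B) -> (A=0 B=9 C=12)
Step 3: fill(A) -> (A=6 B=9 C=12)
Step 4: empty(A) -> (A=0 B=9 C=12)
Step 5: empty(B) -> (A=0 B=0 C=12)

Answer: 0 0 12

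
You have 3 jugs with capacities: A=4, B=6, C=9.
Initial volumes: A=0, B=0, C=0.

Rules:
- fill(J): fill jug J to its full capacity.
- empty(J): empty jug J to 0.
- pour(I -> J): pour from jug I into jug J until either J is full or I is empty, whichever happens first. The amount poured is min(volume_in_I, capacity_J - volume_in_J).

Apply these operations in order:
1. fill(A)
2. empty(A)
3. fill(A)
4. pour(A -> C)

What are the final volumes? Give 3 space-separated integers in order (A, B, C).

Step 1: fill(A) -> (A=4 B=0 C=0)
Step 2: empty(A) -> (A=0 B=0 C=0)
Step 3: fill(A) -> (A=4 B=0 C=0)
Step 4: pour(A -> C) -> (A=0 B=0 C=4)

Answer: 0 0 4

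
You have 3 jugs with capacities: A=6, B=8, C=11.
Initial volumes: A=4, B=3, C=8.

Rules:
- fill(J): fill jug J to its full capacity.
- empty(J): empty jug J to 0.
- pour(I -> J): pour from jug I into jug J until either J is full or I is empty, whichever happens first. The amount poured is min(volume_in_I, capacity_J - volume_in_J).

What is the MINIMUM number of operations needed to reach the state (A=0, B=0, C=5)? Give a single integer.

Answer: 4

Derivation:
BFS from (A=4, B=3, C=8). One shortest path:
  1. empty(A) -> (A=0 B=3 C=8)
  2. pour(B -> A) -> (A=3 B=0 C=8)
  3. pour(C -> A) -> (A=6 B=0 C=5)
  4. empty(A) -> (A=0 B=0 C=5)
Reached target in 4 moves.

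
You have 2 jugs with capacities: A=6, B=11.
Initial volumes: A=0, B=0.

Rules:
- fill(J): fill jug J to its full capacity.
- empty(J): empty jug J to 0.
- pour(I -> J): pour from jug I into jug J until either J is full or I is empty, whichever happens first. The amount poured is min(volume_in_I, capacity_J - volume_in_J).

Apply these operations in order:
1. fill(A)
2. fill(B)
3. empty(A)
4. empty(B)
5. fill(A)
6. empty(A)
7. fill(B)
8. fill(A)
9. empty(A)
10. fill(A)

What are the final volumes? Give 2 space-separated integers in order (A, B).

Answer: 6 11

Derivation:
Step 1: fill(A) -> (A=6 B=0)
Step 2: fill(B) -> (A=6 B=11)
Step 3: empty(A) -> (A=0 B=11)
Step 4: empty(B) -> (A=0 B=0)
Step 5: fill(A) -> (A=6 B=0)
Step 6: empty(A) -> (A=0 B=0)
Step 7: fill(B) -> (A=0 B=11)
Step 8: fill(A) -> (A=6 B=11)
Step 9: empty(A) -> (A=0 B=11)
Step 10: fill(A) -> (A=6 B=11)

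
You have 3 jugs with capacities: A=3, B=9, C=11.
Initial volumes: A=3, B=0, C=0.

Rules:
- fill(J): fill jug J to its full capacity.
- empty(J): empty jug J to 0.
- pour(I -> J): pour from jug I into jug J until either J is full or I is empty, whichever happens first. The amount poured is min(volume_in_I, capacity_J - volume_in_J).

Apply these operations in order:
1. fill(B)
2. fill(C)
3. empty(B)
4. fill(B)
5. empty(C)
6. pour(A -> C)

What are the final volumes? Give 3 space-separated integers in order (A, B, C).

Answer: 0 9 3

Derivation:
Step 1: fill(B) -> (A=3 B=9 C=0)
Step 2: fill(C) -> (A=3 B=9 C=11)
Step 3: empty(B) -> (A=3 B=0 C=11)
Step 4: fill(B) -> (A=3 B=9 C=11)
Step 5: empty(C) -> (A=3 B=9 C=0)
Step 6: pour(A -> C) -> (A=0 B=9 C=3)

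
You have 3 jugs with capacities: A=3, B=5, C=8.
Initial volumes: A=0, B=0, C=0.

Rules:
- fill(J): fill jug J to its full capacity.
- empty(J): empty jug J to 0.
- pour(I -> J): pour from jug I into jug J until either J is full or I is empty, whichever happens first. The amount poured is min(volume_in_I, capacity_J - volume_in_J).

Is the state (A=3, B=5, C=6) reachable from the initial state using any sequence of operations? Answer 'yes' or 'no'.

BFS from (A=0, B=0, C=0):
  1. fill(A) -> (A=3 B=0 C=0)
  2. fill(C) -> (A=3 B=0 C=8)
  3. pour(A -> B) -> (A=0 B=3 C=8)
  4. fill(A) -> (A=3 B=3 C=8)
  5. pour(C -> B) -> (A=3 B=5 C=6)
Target reached → yes.

Answer: yes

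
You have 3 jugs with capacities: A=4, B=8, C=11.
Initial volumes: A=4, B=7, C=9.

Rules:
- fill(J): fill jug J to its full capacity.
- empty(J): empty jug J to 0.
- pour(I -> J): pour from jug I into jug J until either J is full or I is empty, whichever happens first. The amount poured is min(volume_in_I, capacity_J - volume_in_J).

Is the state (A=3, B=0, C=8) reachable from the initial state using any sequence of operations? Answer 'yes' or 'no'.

BFS from (A=4, B=7, C=9):
  1. empty(C) -> (A=4 B=7 C=0)
  2. pour(A -> B) -> (A=3 B=8 C=0)
  3. pour(B -> C) -> (A=3 B=0 C=8)
Target reached → yes.

Answer: yes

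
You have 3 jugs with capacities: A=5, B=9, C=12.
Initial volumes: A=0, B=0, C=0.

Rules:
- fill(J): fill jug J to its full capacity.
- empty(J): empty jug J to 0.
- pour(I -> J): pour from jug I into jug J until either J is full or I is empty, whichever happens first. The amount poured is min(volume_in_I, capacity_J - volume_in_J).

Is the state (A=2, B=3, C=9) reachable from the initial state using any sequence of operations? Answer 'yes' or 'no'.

BFS explored all 428 reachable states.
Reachable set includes: (0,0,0), (0,0,1), (0,0,2), (0,0,3), (0,0,4), (0,0,5), (0,0,6), (0,0,7), (0,0,8), (0,0,9), (0,0,10), (0,0,11) ...
Target (A=2, B=3, C=9) not in reachable set → no.

Answer: no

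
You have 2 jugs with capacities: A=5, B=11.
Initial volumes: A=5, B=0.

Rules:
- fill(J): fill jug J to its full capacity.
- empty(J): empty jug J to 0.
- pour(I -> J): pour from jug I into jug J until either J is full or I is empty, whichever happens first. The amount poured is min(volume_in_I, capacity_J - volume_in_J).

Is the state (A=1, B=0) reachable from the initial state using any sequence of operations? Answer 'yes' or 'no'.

Answer: yes

Derivation:
BFS from (A=5, B=0):
  1. empty(A) -> (A=0 B=0)
  2. fill(B) -> (A=0 B=11)
  3. pour(B -> A) -> (A=5 B=6)
  4. empty(A) -> (A=0 B=6)
  5. pour(B -> A) -> (A=5 B=1)
  6. empty(A) -> (A=0 B=1)
  7. pour(B -> A) -> (A=1 B=0)
Target reached → yes.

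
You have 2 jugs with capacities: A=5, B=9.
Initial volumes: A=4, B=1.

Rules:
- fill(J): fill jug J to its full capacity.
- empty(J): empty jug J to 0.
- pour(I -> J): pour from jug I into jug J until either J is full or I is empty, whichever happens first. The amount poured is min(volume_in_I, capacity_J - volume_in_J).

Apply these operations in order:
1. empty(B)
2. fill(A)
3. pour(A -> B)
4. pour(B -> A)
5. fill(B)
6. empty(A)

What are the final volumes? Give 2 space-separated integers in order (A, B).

Step 1: empty(B) -> (A=4 B=0)
Step 2: fill(A) -> (A=5 B=0)
Step 3: pour(A -> B) -> (A=0 B=5)
Step 4: pour(B -> A) -> (A=5 B=0)
Step 5: fill(B) -> (A=5 B=9)
Step 6: empty(A) -> (A=0 B=9)

Answer: 0 9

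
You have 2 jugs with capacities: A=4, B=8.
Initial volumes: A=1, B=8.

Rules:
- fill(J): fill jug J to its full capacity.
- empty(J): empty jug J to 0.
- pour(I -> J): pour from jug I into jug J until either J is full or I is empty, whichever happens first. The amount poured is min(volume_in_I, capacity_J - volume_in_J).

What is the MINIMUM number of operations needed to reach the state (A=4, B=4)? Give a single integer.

BFS from (A=1, B=8). One shortest path:
  1. empty(A) -> (A=0 B=8)
  2. pour(B -> A) -> (A=4 B=4)
Reached target in 2 moves.

Answer: 2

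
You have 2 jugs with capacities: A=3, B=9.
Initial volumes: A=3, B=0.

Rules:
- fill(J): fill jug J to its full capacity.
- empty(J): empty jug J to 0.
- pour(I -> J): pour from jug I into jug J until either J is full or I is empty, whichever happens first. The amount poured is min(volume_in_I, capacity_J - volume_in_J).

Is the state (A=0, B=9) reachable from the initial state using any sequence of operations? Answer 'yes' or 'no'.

BFS from (A=3, B=0):
  1. empty(A) -> (A=0 B=0)
  2. fill(B) -> (A=0 B=9)
Target reached → yes.

Answer: yes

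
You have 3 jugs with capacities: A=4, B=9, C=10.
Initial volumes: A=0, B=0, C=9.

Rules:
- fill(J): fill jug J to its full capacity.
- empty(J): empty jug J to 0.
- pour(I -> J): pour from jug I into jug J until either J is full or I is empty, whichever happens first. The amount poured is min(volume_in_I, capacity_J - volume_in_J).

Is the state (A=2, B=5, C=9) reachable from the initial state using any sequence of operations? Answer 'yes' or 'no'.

Answer: no

Derivation:
BFS explored all 334 reachable states.
Reachable set includes: (0,0,0), (0,0,1), (0,0,2), (0,0,3), (0,0,4), (0,0,5), (0,0,6), (0,0,7), (0,0,8), (0,0,9), (0,0,10), (0,1,0) ...
Target (A=2, B=5, C=9) not in reachable set → no.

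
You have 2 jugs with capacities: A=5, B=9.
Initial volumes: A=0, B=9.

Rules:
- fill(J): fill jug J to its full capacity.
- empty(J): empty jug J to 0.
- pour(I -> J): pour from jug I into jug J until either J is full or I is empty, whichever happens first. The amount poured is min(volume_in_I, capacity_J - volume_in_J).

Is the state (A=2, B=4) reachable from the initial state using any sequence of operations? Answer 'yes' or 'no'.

Answer: no

Derivation:
BFS explored all 28 reachable states.
Reachable set includes: (0,0), (0,1), (0,2), (0,3), (0,4), (0,5), (0,6), (0,7), (0,8), (0,9), (1,0), (1,9) ...
Target (A=2, B=4) not in reachable set → no.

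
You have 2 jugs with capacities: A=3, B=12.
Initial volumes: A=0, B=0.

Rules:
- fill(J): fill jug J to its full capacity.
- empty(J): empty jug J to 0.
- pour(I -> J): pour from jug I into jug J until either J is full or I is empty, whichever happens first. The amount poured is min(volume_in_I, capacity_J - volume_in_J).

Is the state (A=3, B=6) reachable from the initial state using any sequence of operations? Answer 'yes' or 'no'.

Answer: yes

Derivation:
BFS from (A=0, B=0):
  1. fill(B) -> (A=0 B=12)
  2. pour(B -> A) -> (A=3 B=9)
  3. empty(A) -> (A=0 B=9)
  4. pour(B -> A) -> (A=3 B=6)
Target reached → yes.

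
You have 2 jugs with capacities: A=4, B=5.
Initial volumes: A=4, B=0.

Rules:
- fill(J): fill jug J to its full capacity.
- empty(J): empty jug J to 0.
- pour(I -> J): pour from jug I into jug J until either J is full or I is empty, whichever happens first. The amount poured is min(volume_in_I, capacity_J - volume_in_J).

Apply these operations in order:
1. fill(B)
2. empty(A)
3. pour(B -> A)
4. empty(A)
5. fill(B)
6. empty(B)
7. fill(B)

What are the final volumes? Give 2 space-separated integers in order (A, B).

Answer: 0 5

Derivation:
Step 1: fill(B) -> (A=4 B=5)
Step 2: empty(A) -> (A=0 B=5)
Step 3: pour(B -> A) -> (A=4 B=1)
Step 4: empty(A) -> (A=0 B=1)
Step 5: fill(B) -> (A=0 B=5)
Step 6: empty(B) -> (A=0 B=0)
Step 7: fill(B) -> (A=0 B=5)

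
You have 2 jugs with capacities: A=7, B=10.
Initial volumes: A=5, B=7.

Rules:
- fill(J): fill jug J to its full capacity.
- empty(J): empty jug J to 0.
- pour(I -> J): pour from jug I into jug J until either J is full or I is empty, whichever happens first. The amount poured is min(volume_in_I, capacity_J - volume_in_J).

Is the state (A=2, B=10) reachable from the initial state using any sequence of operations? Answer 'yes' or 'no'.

BFS from (A=5, B=7):
  1. pour(A -> B) -> (A=2 B=10)
Target reached → yes.

Answer: yes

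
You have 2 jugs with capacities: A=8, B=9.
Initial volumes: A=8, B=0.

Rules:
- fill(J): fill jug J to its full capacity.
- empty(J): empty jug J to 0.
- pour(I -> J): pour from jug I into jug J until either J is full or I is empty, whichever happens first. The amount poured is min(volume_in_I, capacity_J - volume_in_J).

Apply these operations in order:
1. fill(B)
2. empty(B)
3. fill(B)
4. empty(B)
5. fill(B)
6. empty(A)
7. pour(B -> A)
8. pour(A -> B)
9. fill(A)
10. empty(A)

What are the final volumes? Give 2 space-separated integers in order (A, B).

Step 1: fill(B) -> (A=8 B=9)
Step 2: empty(B) -> (A=8 B=0)
Step 3: fill(B) -> (A=8 B=9)
Step 4: empty(B) -> (A=8 B=0)
Step 5: fill(B) -> (A=8 B=9)
Step 6: empty(A) -> (A=0 B=9)
Step 7: pour(B -> A) -> (A=8 B=1)
Step 8: pour(A -> B) -> (A=0 B=9)
Step 9: fill(A) -> (A=8 B=9)
Step 10: empty(A) -> (A=0 B=9)

Answer: 0 9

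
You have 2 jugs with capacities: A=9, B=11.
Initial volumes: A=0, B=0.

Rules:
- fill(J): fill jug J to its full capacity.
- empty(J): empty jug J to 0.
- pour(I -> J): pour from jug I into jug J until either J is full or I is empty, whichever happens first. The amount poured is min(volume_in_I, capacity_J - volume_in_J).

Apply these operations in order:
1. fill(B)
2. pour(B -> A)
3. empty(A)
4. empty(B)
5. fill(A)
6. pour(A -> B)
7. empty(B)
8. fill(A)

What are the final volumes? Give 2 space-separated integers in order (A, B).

Step 1: fill(B) -> (A=0 B=11)
Step 2: pour(B -> A) -> (A=9 B=2)
Step 3: empty(A) -> (A=0 B=2)
Step 4: empty(B) -> (A=0 B=0)
Step 5: fill(A) -> (A=9 B=0)
Step 6: pour(A -> B) -> (A=0 B=9)
Step 7: empty(B) -> (A=0 B=0)
Step 8: fill(A) -> (A=9 B=0)

Answer: 9 0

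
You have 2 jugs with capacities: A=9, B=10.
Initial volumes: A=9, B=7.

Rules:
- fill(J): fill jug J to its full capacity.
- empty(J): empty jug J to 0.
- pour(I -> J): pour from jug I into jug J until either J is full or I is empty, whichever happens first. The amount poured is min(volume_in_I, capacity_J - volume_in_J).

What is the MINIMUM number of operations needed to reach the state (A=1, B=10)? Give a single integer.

Answer: 6

Derivation:
BFS from (A=9, B=7). One shortest path:
  1. empty(A) -> (A=0 B=7)
  2. fill(B) -> (A=0 B=10)
  3. pour(B -> A) -> (A=9 B=1)
  4. empty(A) -> (A=0 B=1)
  5. pour(B -> A) -> (A=1 B=0)
  6. fill(B) -> (A=1 B=10)
Reached target in 6 moves.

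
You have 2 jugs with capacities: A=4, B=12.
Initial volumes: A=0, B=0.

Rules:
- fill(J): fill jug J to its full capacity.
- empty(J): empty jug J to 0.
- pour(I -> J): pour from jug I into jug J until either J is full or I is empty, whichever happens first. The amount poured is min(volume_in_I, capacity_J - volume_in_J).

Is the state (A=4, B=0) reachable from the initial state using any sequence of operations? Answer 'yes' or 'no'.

Answer: yes

Derivation:
BFS from (A=0, B=0):
  1. fill(A) -> (A=4 B=0)
Target reached → yes.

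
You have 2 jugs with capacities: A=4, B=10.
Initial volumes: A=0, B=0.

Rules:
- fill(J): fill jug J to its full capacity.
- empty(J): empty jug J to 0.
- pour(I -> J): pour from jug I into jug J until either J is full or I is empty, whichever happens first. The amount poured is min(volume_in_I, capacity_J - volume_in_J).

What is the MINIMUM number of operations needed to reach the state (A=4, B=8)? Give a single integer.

Answer: 5

Derivation:
BFS from (A=0, B=0). One shortest path:
  1. fill(A) -> (A=4 B=0)
  2. pour(A -> B) -> (A=0 B=4)
  3. fill(A) -> (A=4 B=4)
  4. pour(A -> B) -> (A=0 B=8)
  5. fill(A) -> (A=4 B=8)
Reached target in 5 moves.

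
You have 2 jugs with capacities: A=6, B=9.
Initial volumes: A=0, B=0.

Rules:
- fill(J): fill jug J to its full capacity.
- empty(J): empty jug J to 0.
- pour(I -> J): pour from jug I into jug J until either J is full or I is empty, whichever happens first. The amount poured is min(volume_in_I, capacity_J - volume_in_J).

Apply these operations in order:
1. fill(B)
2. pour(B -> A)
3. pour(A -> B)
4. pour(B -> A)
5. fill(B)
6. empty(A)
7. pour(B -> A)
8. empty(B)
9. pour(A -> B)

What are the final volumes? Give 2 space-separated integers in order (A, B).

Step 1: fill(B) -> (A=0 B=9)
Step 2: pour(B -> A) -> (A=6 B=3)
Step 3: pour(A -> B) -> (A=0 B=9)
Step 4: pour(B -> A) -> (A=6 B=3)
Step 5: fill(B) -> (A=6 B=9)
Step 6: empty(A) -> (A=0 B=9)
Step 7: pour(B -> A) -> (A=6 B=3)
Step 8: empty(B) -> (A=6 B=0)
Step 9: pour(A -> B) -> (A=0 B=6)

Answer: 0 6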